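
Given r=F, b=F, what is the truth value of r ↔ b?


Biconditional is true when both operands have the same truth value.
Substitute: r=F, b=F.
F ↔ F evaluates to T.

T


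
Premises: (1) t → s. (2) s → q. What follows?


Hypothetical syllogism: from (P → Q) and (Q → R), infer (P → R).
Chain the two implications through the shared middle term 's'.

t → q


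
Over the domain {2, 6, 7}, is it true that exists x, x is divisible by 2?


Evaluate the predicate on each element: 2:True, 6:True, 7:False.
Witness x = 2 satisfies the predicate.

True


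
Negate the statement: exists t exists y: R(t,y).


Negation flips each quantifier (∀↔∃) and negates the inner predicate.
¬(exists t exists y: φ) = forall t forall y: ¬φ.

forall t forall y: ~(R(t,y))


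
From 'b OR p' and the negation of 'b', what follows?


Disjunctive syllogism: from (P ∨ Q) and ¬P, infer Q.
One disjunct, 'b', is ruled out; the other must hold.

p


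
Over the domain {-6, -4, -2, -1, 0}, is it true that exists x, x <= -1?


Evaluate the predicate on each element: -6:True, -4:True, -2:True, -1:True, 0:False.
Witness x = -6 satisfies the predicate.

True


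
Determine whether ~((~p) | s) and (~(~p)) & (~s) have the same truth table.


Compare truth tables:
p | s | φ | ψ
-------------
False | False | False | False
True | False | True | True
False | True | False | False
True | True | False | False
The columns φ and ψ agree on every row.

Yes, they are logically equivalent.


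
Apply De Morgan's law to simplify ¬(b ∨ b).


De Morgan: the negation of a disjunction is the conjunction of the negations.
Distribute ¬ across ∨, flipping it to ∧, and negate each literal.

(¬b) ∧ (¬b)


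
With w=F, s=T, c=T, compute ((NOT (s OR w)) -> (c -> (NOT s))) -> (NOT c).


Substitute w=F, s=T, c=T:
s OR w = T OR F = T
NOT (s OR w) = F
NOT s = F
c -> (NOT s) = T -> F = F
(NOT (s OR w)) -> (c -> (NOT s)) = F -> F = T
NOT c = F
((NOT (s OR w)) -> (c -> (NOT s))) -> (NOT c) = T -> F = F

F


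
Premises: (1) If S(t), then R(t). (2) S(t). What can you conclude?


Modus ponens: from (P → Q) and P, infer Q.
P = 'S(t)' is asserted, and P → Q holds, so Q follows.

R(t).


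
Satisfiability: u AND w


Search for a satisfying assignment over {u, w}.
Try u=T, w=T: the formula evaluates to T.
A satisfying assignment exists.

Satisfiable.


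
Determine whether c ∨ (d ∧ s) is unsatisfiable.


Truth table over {c, d, s}:
c | d | s | φ
-------------
F | F | F | F
T | F | F | T
F | T | F | F
T | T | F | T
F | F | T | F
T | F | T | T
F | T | T | T
T | T | T | T
Satisfying assignment at row 2: c=T, d=F, s=F gives T.

No, it is not a contradiction.


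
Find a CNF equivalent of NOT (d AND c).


Step 1: Apply De Morgan: ¬(d ∧ c) = ¬d ∨ ¬c.

(NOT d) OR (NOT c)


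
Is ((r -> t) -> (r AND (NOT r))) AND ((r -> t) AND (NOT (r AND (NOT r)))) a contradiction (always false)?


Truth table over {r, t}:
r | t | φ
---------
F | F | F
T | F | F
F | T | F
T | T | F
Every row is false.

Yes, it is a contradiction.


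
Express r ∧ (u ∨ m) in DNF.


Step 1: Distribute ∧ over ∨: r ∧ (u ∨ m) = (r ∧ u) ∨ (r ∧ m).

(r ∧ u) ∨ (r ∧ m)


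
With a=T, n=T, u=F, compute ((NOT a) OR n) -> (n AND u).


Substitute a=T, n=T, u=F:
NOT a = F
(NOT a) OR n = F OR T = T
n AND u = T AND F = F
((NOT a) OR n) -> (n AND u) = T -> F = F

F


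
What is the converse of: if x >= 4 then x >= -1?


The converse of (P → Q) is (Q → P). It is not in general equivalent to the original.
Here P = 'x >= 4' and Q = 'x >= -1'.

If x >= -1, then x >= 4.


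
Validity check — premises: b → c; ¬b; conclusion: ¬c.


This is denying the antecedent (fallacy). There exist truth assignments where the premises are all true but the conclusion is false.

Invalid.


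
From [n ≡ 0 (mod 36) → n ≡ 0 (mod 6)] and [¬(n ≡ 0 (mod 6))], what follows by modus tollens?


Modus tollens: from (P → Q) and ¬Q, infer ¬P.
Q = 'n ≡ 0 (mod 6)' is denied; since P → Q, P must also fail.

Not (n ≡ 0 (mod 36)).


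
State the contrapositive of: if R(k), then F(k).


The contrapositive of (P → Q) is (¬Q → ¬P); it is logically equivalent to the original.
Here P = 'R(k)' and Q = 'F(k)'.

If not (F(k)), then not (R(k)).


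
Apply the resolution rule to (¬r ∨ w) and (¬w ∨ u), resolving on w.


The clauses contain complementary literals w and ¬w.
Resolution eliminates this pair and disjoins the remaining literals (merging duplicates).

(¬r ∨ u)


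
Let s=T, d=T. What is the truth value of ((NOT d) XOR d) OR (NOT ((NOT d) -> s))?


Substitute s=T, d=T:
NOT d = F
(NOT d) XOR d = F XOR T = T
NOT d = F
(NOT d) -> s = F -> T = T
NOT ((NOT d) -> s) = F
((NOT d) XOR d) OR (NOT ((NOT d) -> s)) = T OR F = T

T


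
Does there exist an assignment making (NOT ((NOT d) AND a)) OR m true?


Search for a satisfying assignment over {a, d, m}.
Try a=F, d=F, m=F: the formula evaluates to T.
A satisfying assignment exists.

Satisfiable.


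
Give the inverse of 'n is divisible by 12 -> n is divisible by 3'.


The inverse of (P → Q) is (¬P → ¬Q). It is equivalent to the converse, not to the original.
Here P = 'n is divisible by 12' and Q = 'n is divisible by 3'.

If not (n is divisible by 12), then not (n is divisible by 3).


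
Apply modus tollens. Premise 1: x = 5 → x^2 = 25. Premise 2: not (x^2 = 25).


Modus tollens: from (P → Q) and ¬Q, infer ¬P.
Q = 'x^2 = 25' is denied; since P → Q, P must also fail.

Not (x = 5).


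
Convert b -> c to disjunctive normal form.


Step 1: Rewrite b → c as ¬b ∨ c.

(NOT b) OR c


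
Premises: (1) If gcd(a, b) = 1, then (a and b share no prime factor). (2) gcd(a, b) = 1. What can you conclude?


Modus ponens: from (P → Q) and P, infer Q.
P = 'gcd(a, b) = 1' is asserted, and P → Q holds, so Q follows.

(a and b share no prime factor).


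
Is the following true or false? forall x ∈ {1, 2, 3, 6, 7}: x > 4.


Evaluate the predicate on each element: 1:False, 2:False, 3:False, 6:True, 7:True.
Counterexample x = 1 fails the predicate.

False


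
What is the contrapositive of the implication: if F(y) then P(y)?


The contrapositive of (P → Q) is (¬Q → ¬P); it is logically equivalent to the original.
Here P = 'F(y)' and Q = 'P(y)'.

If not (P(y)), then not (F(y)).


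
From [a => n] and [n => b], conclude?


Hypothetical syllogism: from (P → Q) and (Q → R), infer (P → R).
Chain the two implications through the shared middle term 'n'.

a => b


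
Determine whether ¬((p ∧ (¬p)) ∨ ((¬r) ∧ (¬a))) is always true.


Build the truth table over {a, p, r}:
a | p | r | φ
-------------
F | F | F | F
T | F | F | T
F | T | F | F
T | T | F | T
F | F | T | T
T | F | T | T
F | T | T | T
T | T | T | T
Counterexample at row 1: with a=F, p=F, r=F, the formula is F.

No, it is not a tautology.


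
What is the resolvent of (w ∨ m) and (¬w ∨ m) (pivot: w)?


The clauses contain complementary literals w and ¬w.
Resolution eliminates this pair and disjoins the remaining literals (merging duplicates).

m


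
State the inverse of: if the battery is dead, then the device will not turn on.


The inverse of (P → Q) is (¬P → ¬Q). It is equivalent to the converse, not to the original.
Here P = 'the battery is dead' and Q = 'the device will not turn on'.

If not (the battery is dead), then not (the device will not turn on).


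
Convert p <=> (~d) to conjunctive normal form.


Step 1: Rewrite p ↔ (¬d) as (p → (¬d)) ∧ ((¬d) → p).
Step 2: Rewrite each implication as a disjunction.
Step 3: Eliminate any double negations (¬¬X = X).

((~p) | (~d)) & (d | p)


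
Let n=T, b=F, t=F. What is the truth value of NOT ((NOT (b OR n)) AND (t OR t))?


Substitute n=T, b=F, t=F:
b OR n = F OR T = T
NOT (b OR n) = F
t OR t = F OR F = F
(NOT (b OR n)) AND (t OR t) = F AND F = F
NOT ((NOT (b OR n)) AND (t OR t)) = T

T


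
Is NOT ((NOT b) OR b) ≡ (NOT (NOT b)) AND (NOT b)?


Compare truth tables:
b | φ | ψ
---------
F | F | F
T | F | F
The columns φ and ψ agree on every row.

Yes, they are logically equivalent.


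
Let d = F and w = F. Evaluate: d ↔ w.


Biconditional is true when both operands have the same truth value.
Substitute: d=F, w=F.
F ↔ F evaluates to T.

T


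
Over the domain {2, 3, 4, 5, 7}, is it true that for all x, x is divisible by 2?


Evaluate the predicate on each element: 2:T, 3:F, 4:T, 5:F, 7:F.
Counterexample x = 3 fails the predicate.

F


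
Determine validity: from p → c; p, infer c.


This matches the form of modus ponens: the conclusion follows in every model of the premises.

Valid.


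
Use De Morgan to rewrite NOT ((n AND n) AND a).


De Morgan: the negation of a conjunction is the disjunction of the negations.
Distribute NOT across AND, flipping it to OR, and negate each literal.

((NOT n) OR (NOT n)) OR (NOT a)


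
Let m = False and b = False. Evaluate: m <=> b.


Biconditional is true when both operands have the same truth value.
Substitute: m=False, b=False.
False <=> False evaluates to True.

True


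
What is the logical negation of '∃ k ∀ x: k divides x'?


Negation flips each quantifier (∀↔∃) and negates the inner predicate.
¬(∃ k ∀ x: φ) = ∀ k ∃ x: ¬φ.

∀ k ∃ x: ¬(k divides x)


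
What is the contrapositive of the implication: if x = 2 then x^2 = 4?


The contrapositive of (P → Q) is (¬Q → ¬P); it is logically equivalent to the original.
Here P = 'x = 2' and Q = 'x^2 = 4'.

If not (x^2 = 4), then not (x = 2).


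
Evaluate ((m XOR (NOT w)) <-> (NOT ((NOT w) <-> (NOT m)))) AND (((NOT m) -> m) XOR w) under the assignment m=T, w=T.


Substitute m=T, w=T:
… (earlier sub-steps elided)
m XOR (NOT w) = T XOR F = T
NOT w = F
NOT m = F
(NOT w) <-> (NOT m) = F <-> F = T
NOT ((NOT w) <-> (NOT m)) = F
(m XOR (NOT w)) <-> (NOT ((NOT w) <-> (NOT m))) = T <-> F = F
NOT m = F
(NOT m) -> m = F -> T = T
((NOT m) -> m) XOR w = T XOR T = F
((m XOR (NOT w)) <-> (NOT ((NOT w) <-> (NOT m)))) AND (((NOT m) -> m) XOR w) = F AND F = F

F


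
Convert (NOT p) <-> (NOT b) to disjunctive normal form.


Step 1: (¬p) ↔ (¬b) is true exactly when both agree: ((¬p) ∧ (¬b)) ∨ (¬(¬p) ∧ ¬(¬b)).
Step 2: Eliminate any double negations (¬¬X = X).

((NOT p) AND (NOT b)) OR (p AND b)


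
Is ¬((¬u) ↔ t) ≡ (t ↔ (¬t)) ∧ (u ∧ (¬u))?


Compare truth tables:
t | u | φ | ψ
-------------
F | F | T | F
T | F | F | F
F | T | F | F
T | T | T | F
They differ at row 1 (t=F, u=F): φ=T but ψ=F.

No, they are not logically equivalent.


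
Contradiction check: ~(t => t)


Truth table over {t}:
t | φ
-----
False | False
True | False
Every row is false.

Yes, it is a contradiction.


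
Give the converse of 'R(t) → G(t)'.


The converse of (P → Q) is (Q → P). It is not in general equivalent to the original.
Here P = 'R(t)' and Q = 'G(t)'.

If G(t), then R(t).


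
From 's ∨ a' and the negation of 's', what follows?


Disjunctive syllogism: from (P ∨ Q) and ¬P, infer Q.
One disjunct, 's', is ruled out; the other must hold.

a


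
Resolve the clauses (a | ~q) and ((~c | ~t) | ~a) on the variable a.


The clauses contain complementary literals a and ~a.
Resolution eliminates this pair and disjoins the remaining literals (merging duplicates).

((~q | ~t) | ~c)


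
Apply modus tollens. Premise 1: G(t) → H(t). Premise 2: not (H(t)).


Modus tollens: from (P → Q) and ¬Q, infer ¬P.
Q = 'H(t)' is denied; since P → Q, P must also fail.

Not (G(t)).


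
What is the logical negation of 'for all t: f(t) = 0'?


¬(for all x: φ) = there exists x: ¬φ, and ¬(there exists x: φ) = for all x: ¬φ.
Apply to the universal statement.

there exists t: NOT(f(t) = 0)


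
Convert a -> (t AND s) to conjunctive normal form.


Step 1: Rewrite a → (t ∧ s) as ¬a ∨ (t ∧ s).
Step 2: Distribute ∨ over ∧.

((NOT a) OR t) AND ((NOT a) OR s)


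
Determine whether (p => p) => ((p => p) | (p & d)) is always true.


Build the truth table over {d, p}:
d | p | φ
---------
False | False | True
True | False | True
False | True | True
True | True | True
Every row evaluates to true.

Yes, it is a tautology.


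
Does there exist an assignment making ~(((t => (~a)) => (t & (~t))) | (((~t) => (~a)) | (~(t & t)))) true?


Check all 4 assignments over {a, t}:
a | t | φ
---------
False | False | False
True | False | False
False | True | False
True | True | False
No assignment makes the formula true.

Unsatisfiable.


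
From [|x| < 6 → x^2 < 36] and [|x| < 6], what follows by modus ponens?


Modus ponens: from (P → Q) and P, infer Q.
P = '|x| < 6' is asserted, and P → Q holds, so Q follows.

x^2 < 36.


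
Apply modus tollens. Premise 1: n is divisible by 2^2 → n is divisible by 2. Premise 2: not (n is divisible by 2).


Modus tollens: from (P → Q) and ¬Q, infer ¬P.
Q = 'n is divisible by 2' is denied; since P → Q, P must also fail.

Not (n is divisible by 2^2).


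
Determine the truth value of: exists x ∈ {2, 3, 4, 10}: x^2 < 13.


Evaluate the predicate on each element: 2:True, 3:True, 4:False, 10:False.
Witness x = 2 satisfies the predicate.

True


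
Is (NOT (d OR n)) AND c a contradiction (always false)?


Truth table over {c, d, n}:
c | d | n | φ
-------------
F | F | F | F
T | F | F | T
F | T | F | F
T | T | F | F
F | F | T | F
T | F | T | F
F | T | T | F
T | T | T | F
Satisfying assignment at row 2: c=T, d=F, n=F gives T.

No, it is not a contradiction.


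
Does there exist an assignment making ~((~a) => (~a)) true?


Check all 2 assignments over {a}:
a | φ
-----
False | False
True | False
No assignment makes the formula true.

Unsatisfiable.


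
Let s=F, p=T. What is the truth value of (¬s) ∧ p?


Substitute s=F, p=T:
¬s = T
(¬s) ∧ p = T ∧ T = T

T


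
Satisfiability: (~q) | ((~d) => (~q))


Search for a satisfying assignment over {d, q}.
Try d=False, q=False: the formula evaluates to True.
A satisfying assignment exists.

Satisfiable.


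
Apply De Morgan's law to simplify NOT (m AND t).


De Morgan: the negation of a conjunction is the disjunction of the negations.
Distribute NOT across AND, flipping it to OR, and negate each literal.

(NOT m) OR (NOT t)


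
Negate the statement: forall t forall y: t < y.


Negation flips each quantifier (∀↔∃) and negates the inner predicate.
¬(forall t forall y: φ) = exists t exists y: ¬φ.

exists t exists y: ~(t < y)


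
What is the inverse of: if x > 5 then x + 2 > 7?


The inverse of (P → Q) is (¬P → ¬Q). It is equivalent to the converse, not to the original.
Here P = 'x > 5' and Q = 'x + 2 > 7'.

If not (x > 5), then not (x + 2 > 7).


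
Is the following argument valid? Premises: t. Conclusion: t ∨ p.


This matches the form of disjunction introduction: the conclusion follows in every model of the premises.

Valid.


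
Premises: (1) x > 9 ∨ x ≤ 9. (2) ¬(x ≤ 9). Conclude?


Disjunctive syllogism: from (P ∨ Q) and ¬P, infer Q.
One disjunct, 'x ≤ 9', is ruled out; the other must hold.

x > 9


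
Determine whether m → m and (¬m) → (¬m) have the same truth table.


Compare truth tables:
m | φ | ψ
---------
F | T | T
T | T | T
The columns φ and ψ agree on every row.

Yes, they are logically equivalent.


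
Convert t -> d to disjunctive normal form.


Step 1: Rewrite t → d as ¬t ∨ d.

(NOT t) OR d


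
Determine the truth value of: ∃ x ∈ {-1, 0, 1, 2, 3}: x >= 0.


Evaluate the predicate on each element: -1:F, 0:T, 1:T, 2:T, 3:T.
Witness x = 0 satisfies the predicate.

T


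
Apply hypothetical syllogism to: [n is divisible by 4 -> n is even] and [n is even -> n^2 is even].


Hypothetical syllogism: from (P → Q) and (Q → R), infer (P → R).
Chain the two implications through the shared middle term 'n is even'.

n is divisible by 4 -> n^2 is even


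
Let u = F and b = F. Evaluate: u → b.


Implication is false only when antecedent is true and consequent is false.
Substitute: u=F, b=F.
F → F evaluates to T.

T


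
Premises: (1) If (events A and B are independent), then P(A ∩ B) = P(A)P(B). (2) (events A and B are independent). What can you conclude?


Modus ponens: from (P → Q) and P, infer Q.
P = '(events A and B are independent)' is asserted, and P → Q holds, so Q follows.

P(A ∩ B) = P(A)P(B).


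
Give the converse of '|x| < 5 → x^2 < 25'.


The converse of (P → Q) is (Q → P). It is not in general equivalent to the original.
Here P = '|x| < 5' and Q = 'x^2 < 25'.

If x^2 < 25, then |x| < 5.


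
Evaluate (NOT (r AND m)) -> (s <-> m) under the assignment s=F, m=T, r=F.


Substitute s=F, m=T, r=F:
r AND m = F AND T = F
NOT (r AND m) = T
s <-> m = F <-> T = F
(NOT (r AND m)) -> (s <-> m) = T -> F = F

F


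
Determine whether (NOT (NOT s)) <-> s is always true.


Build the truth table over {s}:
s | φ
-----
F | T
T | T
Every row evaluates to true.

Yes, it is a tautology.


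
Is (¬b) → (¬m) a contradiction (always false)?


Truth table over {b, m}:
b | m | φ
---------
F | F | T
T | F | T
F | T | F
T | T | T
Satisfying assignment at row 1: b=F, m=F gives T.

No, it is not a contradiction.


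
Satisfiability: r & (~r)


Check all 2 assignments over {r}:
r | φ
-----
False | False
True | False
No assignment makes the formula true.

Unsatisfiable.


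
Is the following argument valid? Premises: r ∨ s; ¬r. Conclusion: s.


This matches the form of disjunctive syllogism: the conclusion follows in every model of the premises.

Valid.


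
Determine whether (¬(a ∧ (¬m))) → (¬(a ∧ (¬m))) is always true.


Build the truth table over {a, m}:
a | m | φ
---------
F | F | T
T | F | T
F | T | T
T | T | T
Every row evaluates to true.

Yes, it is a tautology.


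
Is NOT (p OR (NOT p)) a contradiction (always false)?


Truth table over {p}:
p | φ
-----
F | F
T | F
Every row is false.

Yes, it is a contradiction.


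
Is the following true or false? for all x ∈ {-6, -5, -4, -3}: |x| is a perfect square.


Evaluate the predicate on each element: -6:F, -5:F, -4:T, -3:F.
Counterexample x = -6 fails the predicate.

F


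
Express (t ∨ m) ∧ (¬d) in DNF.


Step 1: Distribute ∧ over ∨: (t ∨ m) ∧ (¬d) = (t ∧ (¬d)) ∨ (m ∧ (¬d)).

(t ∧ (¬d)) ∨ (m ∧ (¬d))


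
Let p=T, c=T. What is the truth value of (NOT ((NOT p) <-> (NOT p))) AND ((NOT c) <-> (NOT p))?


Substitute p=T, c=T:
NOT p = F
NOT p = F
(NOT p) <-> (NOT p) = F <-> F = T
NOT ((NOT p) <-> (NOT p)) = F
NOT c = F
NOT p = F
(NOT c) <-> (NOT p) = F <-> F = T
(NOT ((NOT p) <-> (NOT p))) AND ((NOT c) <-> (NOT p)) = F AND T = F

F


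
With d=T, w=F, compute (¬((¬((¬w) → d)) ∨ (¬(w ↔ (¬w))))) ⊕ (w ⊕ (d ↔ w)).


Substitute d=T, w=F:
… (earlier sub-steps elided)
(¬w) → d = T → T = T
¬((¬w) → d) = F
¬w = T
w ↔ (¬w) = F ↔ T = F
¬(w ↔ (¬w)) = T
(¬((¬w) → d)) ∨ (¬(w ↔ (¬w))) = F ∨ T = T
¬((¬((¬w) → d)) ∨ (¬(w ↔ (¬w)))) = F
d ↔ w = T ↔ F = F
w ⊕ (d ↔ w) = F ⊕ F = F
(¬((¬((¬w) → d)) ∨ (¬(w ↔ (¬w))))) ⊕ (w ⊕ (d ↔ w)) = F ⊕ F = F

F


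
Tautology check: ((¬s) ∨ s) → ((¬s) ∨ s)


Build the truth table over {s}:
s | φ
-----
F | T
T | T
Every row evaluates to true.

Yes, it is a tautology.


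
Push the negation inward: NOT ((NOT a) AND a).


De Morgan: the negation of a conjunction is the disjunction of the negations.
Distribute NOT across AND, flipping it to OR, and negate each literal.

a OR (NOT a)


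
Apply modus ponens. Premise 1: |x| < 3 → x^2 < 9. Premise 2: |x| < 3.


Modus ponens: from (P → Q) and P, infer Q.
P = '|x| < 3' is asserted, and P → Q holds, so Q follows.

x^2 < 9.


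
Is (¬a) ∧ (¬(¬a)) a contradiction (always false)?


Truth table over {a}:
a | φ
-----
F | F
T | F
Every row is false.

Yes, it is a contradiction.


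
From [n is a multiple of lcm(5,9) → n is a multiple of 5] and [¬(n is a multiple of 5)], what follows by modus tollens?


Modus tollens: from (P → Q) and ¬Q, infer ¬P.
Q = 'n is a multiple of 5' is denied; since P → Q, P must also fail.

Not (n is a multiple of lcm(5,9)).


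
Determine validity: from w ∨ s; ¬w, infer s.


This matches the form of disjunctive syllogism: the conclusion follows in every model of the premises.

Valid.


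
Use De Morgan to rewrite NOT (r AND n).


De Morgan: the negation of a conjunction is the disjunction of the negations.
Distribute NOT across AND, flipping it to OR, and negate each literal.

(NOT r) OR (NOT n)


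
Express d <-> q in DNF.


Step 1: d ↔ q is true exactly when both agree: (d ∧ q) ∨ (¬d ∧ ¬q).

(d AND q) OR ((NOT d) AND (NOT q))


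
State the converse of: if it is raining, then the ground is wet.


The converse of (P → Q) is (Q → P). It is not in general equivalent to the original.
Here P = 'it is raining' and Q = 'the ground is wet'.

If the ground is wet, then it is raining.


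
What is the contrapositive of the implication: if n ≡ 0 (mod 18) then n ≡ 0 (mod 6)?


The contrapositive of (P → Q) is (¬Q → ¬P); it is logically equivalent to the original.
Here P = 'n ≡ 0 (mod 18)' and Q = 'n ≡ 0 (mod 6)'.

If not (n ≡ 0 (mod 6)), then not (n ≡ 0 (mod 18)).


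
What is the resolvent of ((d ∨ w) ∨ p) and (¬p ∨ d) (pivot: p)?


The clauses contain complementary literals p and ¬p.
Resolution eliminates this pair and disjoins the remaining literals (merging duplicates).

(d ∨ w)


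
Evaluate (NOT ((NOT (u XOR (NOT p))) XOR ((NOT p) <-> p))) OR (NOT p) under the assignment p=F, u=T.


Substitute p=F, u=T:
NOT p = T
u XOR (NOT p) = T XOR T = F
NOT (u XOR (NOT p)) = T
NOT p = T
(NOT p) <-> p = T <-> F = F
(NOT (u XOR (NOT p))) XOR ((NOT p) <-> p) = T XOR F = T
NOT ((NOT (u XOR (NOT p))) XOR ((NOT p) <-> p)) = F
NOT p = T
(NOT ((NOT (u XOR (NOT p))) XOR ((NOT p) <-> p))) OR (NOT p) = F OR T = T

T


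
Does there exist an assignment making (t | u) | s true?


Search for a satisfying assignment over {s, t, u}.
Try s=True, t=False, u=False: the formula evaluates to True.
A satisfying assignment exists.

Satisfiable.


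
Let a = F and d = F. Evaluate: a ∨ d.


Disjunction is false only when both operands are false.
Substitute: a=F, d=F.
F ∨ F evaluates to F.

F


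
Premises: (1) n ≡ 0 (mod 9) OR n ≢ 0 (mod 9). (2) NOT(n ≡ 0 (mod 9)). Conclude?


Disjunctive syllogism: from (P ∨ Q) and ¬P, infer Q.
One disjunct, 'n ≡ 0 (mod 9)', is ruled out; the other must hold.

n ≢ 0 (mod 9)


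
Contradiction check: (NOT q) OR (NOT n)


Truth table over {n, q}:
n | q | φ
---------
F | F | T
T | F | T
F | T | T
T | T | F
Satisfying assignment at row 1: n=F, q=F gives T.

No, it is not a contradiction.


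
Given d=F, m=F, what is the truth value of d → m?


Implication is false only when antecedent is true and consequent is false.
Substitute: d=F, m=F.
F → F evaluates to T.

T


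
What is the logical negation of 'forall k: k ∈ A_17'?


¬(forall x: φ) = exists x: ¬φ, and ¬(exists x: φ) = forall x: ¬φ.
Apply to the universal statement.

exists k: ~(k ∈ A_17)


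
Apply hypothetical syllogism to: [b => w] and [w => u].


Hypothetical syllogism: from (P → Q) and (Q → R), infer (P → R).
Chain the two implications through the shared middle term 'w'.

b => u


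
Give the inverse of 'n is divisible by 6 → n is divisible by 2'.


The inverse of (P → Q) is (¬P → ¬Q). It is equivalent to the converse, not to the original.
Here P = 'n is divisible by 6' and Q = 'n is divisible by 2'.

If not (n is divisible by 6), then not (n is divisible by 2).


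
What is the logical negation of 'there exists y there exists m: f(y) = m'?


Negation flips each quantifier (∀↔∃) and negates the inner predicate.
¬(there exists y there exists m: φ) = for all y for all m: ¬φ.

for all y for all m: NOT(f(y) = m)


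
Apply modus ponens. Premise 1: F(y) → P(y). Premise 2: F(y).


Modus ponens: from (P → Q) and P, infer Q.
P = 'F(y)' is asserted, and P → Q holds, so Q follows.

P(y).


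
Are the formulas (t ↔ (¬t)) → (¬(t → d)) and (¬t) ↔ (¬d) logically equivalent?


Compare truth tables:
d | t | φ | ψ
-------------
F | F | T | T
T | F | T | F
F | T | T | F
T | T | T | T
They differ at row 2 (d=T, t=F): φ=T but ψ=F.

No, they are not logically equivalent.


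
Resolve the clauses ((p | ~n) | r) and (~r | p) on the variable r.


The clauses contain complementary literals r and ~r.
Resolution eliminates this pair and disjoins the remaining literals (merging duplicates).

(~n | p)


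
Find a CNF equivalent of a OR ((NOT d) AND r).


Step 1: Distribute ∨ over ∧: a ∨ ((¬d) ∧ r) = (a ∨ (¬d)) ∧ (a ∨ r).

(a OR (NOT d)) AND (a OR r)


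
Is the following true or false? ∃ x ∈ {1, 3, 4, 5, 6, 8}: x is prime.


Evaluate the predicate on each element: 1:F, 3:T, 4:F, 5:T, 6:F, 8:F.
Witness x = 3 satisfies the predicate.

T


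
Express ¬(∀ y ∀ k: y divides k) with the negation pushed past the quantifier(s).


Negation flips each quantifier (∀↔∃) and negates the inner predicate.
¬(∀ y ∀ k: φ) = ∃ y ∃ k: ¬φ.

∃ y ∃ k: ¬(y divides k)


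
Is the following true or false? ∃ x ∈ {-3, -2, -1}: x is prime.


Evaluate the predicate on each element: -3:F, -2:F, -1:F.
No element satisfies the predicate.

F


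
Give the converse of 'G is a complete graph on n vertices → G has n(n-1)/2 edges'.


The converse of (P → Q) is (Q → P). It is not in general equivalent to the original.
Here P = 'G is a complete graph on n vertices' and Q = 'G has n(n-1)/2 edges'.

If G has n(n-1)/2 edges, then G is a complete graph on n vertices.


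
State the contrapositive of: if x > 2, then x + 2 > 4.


The contrapositive of (P → Q) is (¬Q → ¬P); it is logically equivalent to the original.
Here P = 'x > 2' and Q = 'x + 2 > 4'.

If not (x + 2 > 4), then not (x > 2).


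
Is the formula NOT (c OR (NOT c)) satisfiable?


Check all 2 assignments over {c}:
c | φ
-----
F | F
T | F
No assignment makes the formula true.

Unsatisfiable.


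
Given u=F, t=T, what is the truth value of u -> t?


Implication is false only when antecedent is true and consequent is false.
Substitute: u=F, t=T.
F -> T evaluates to T.

T


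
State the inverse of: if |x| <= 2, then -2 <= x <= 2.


The inverse of (P → Q) is (¬P → ¬Q). It is equivalent to the converse, not to the original.
Here P = '|x| <= 2' and Q = '-2 <= x <= 2'.

If not (|x| <= 2), then not (-2 <= x <= 2).


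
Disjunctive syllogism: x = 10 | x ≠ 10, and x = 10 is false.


Disjunctive syllogism: from (P ∨ Q) and ¬P, infer Q.
One disjunct, 'x = 10', is ruled out; the other must hold.

x ≠ 10


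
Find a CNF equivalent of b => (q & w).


Step 1: Rewrite b → (q ∧ w) as ¬b ∨ (q ∧ w).
Step 2: Distribute ∨ over ∧.

((~b) | q) & ((~b) | w)


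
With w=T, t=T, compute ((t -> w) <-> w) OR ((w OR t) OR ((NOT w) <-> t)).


Substitute w=T, t=T:
t -> w = T -> T = T
(t -> w) <-> w = T <-> T = T
w OR t = T OR T = T
NOT w = F
(NOT w) <-> t = F <-> T = F
(w OR t) OR ((NOT w) <-> t) = T OR F = T
((t -> w) <-> w) OR ((w OR t) OR ((NOT w) <-> t)) = T OR T = T

T


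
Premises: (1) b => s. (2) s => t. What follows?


Hypothetical syllogism: from (P → Q) and (Q → R), infer (P → R).
Chain the two implications through the shared middle term 's'.

b => t


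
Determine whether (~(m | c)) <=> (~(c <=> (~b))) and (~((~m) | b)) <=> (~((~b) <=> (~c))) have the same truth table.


Compare truth tables:
b | c | m | φ | ψ
-----------------
False | False | False | True | True
True | False | False | False | False
False | True | False | True | False
True | True | False | False | True
False | False | True | False | False
True | False | True | True | False
False | True | True | True | True
True | True | True | False | True
They differ at row 3 (b=False, c=True, m=False): φ=True but ψ=False.

No, they are not logically equivalent.


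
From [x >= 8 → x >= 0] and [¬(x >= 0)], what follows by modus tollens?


Modus tollens: from (P → Q) and ¬Q, infer ¬P.
Q = 'x >= 0' is denied; since P → Q, P must also fail.

Not (x >= 8).


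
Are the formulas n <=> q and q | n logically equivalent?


Compare truth tables:
n | q | φ | ψ
-------------
False | False | True | False
True | False | False | True
False | True | False | True
True | True | True | True
They differ at row 1 (n=False, q=False): φ=True but ψ=False.

No, they are not logically equivalent.


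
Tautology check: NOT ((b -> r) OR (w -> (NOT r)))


Build the truth table over {b, r, w}:
b | r | w | φ
-------------
F | F | F | F
T | F | F | F
F | T | F | F
T | T | F | F
F | F | T | F
T | F | T | F
F | T | T | F
T | T | T | F
Counterexample at row 1: with b=F, r=F, w=F, the formula is F.

No, it is not a tautology.


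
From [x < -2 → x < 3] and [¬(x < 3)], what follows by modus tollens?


Modus tollens: from (P → Q) and ¬Q, infer ¬P.
Q = 'x < 3' is denied; since P → Q, P must also fail.

Not (x < -2).


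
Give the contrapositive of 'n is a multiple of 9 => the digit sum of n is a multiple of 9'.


The contrapositive of (P → Q) is (¬Q → ¬P); it is logically equivalent to the original.
Here P = 'n is a multiple of 9' and Q = 'the digit sum of n is a multiple of 9'.

If not (the digit sum of n is a multiple of 9), then not (n is a multiple of 9).


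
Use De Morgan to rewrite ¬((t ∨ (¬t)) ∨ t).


De Morgan: the negation of a disjunction is the conjunction of the negations.
Distribute ¬ across ∨, flipping it to ∧, and negate each literal.

((¬t) ∧ t) ∧ (¬t)


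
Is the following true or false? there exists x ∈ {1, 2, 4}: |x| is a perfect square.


Evaluate the predicate on each element: 1:T, 2:F, 4:T.
Witness x = 1 satisfies the predicate.

T


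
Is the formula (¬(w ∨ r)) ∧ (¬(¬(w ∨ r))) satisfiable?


Check all 4 assignments over {r, w}:
r | w | φ
---------
F | F | F
T | F | F
F | T | F
T | T | F
No assignment makes the formula true.

Unsatisfiable.


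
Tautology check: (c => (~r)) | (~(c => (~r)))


Build the truth table over {c, r}:
c | r | φ
---------
False | False | True
True | False | True
False | True | True
True | True | True
Every row evaluates to true.

Yes, it is a tautology.


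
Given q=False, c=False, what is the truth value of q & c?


Conjunction is true only when both operands are true.
Substitute: q=False, c=False.
False & False evaluates to False.

False


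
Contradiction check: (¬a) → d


Truth table over {a, d}:
a | d | φ
---------
F | F | F
T | F | T
F | T | T
T | T | T
Satisfying assignment at row 2: a=T, d=F gives T.

No, it is not a contradiction.


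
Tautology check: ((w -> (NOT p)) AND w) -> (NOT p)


Build the truth table over {p, w}:
p | w | φ
---------
F | F | T
T | F | T
F | T | T
T | T | T
Every row evaluates to true.

Yes, it is a tautology.


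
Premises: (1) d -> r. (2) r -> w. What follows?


Hypothetical syllogism: from (P → Q) and (Q → R), infer (P → R).
Chain the two implications through the shared middle term 'r'.

d -> w


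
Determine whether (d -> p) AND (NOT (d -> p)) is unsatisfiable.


Truth table over {d, p}:
d | p | φ
---------
F | F | F
T | F | F
F | T | F
T | T | F
Every row is false.

Yes, it is a contradiction.


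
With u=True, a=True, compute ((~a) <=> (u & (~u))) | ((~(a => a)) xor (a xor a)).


Substitute u=True, a=True:
~a = False
~u = False
u & (~u) = True & False = False
(~a) <=> (u & (~u)) = False <=> False = True
a => a = True => True = True
~(a => a) = False
a xor a = True xor True = False
(~(a => a)) xor (a xor a) = False xor False = False
((~a) <=> (u & (~u))) | ((~(a => a)) xor (a xor a)) = True | False = True

True


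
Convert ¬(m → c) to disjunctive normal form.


Step 1: Rewrite implication then negate: ¬(¬m ∨ c) = m ∧ ¬c.

m ∧ (¬c)


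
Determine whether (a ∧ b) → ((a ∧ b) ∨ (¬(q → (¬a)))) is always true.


Build the truth table over {a, b, q}:
a | b | q | φ
-------------
F | F | F | T
T | F | F | T
F | T | F | T
T | T | F | T
F | F | T | T
T | F | T | T
F | T | T | T
T | T | T | T
Every row evaluates to true.

Yes, it is a tautology.


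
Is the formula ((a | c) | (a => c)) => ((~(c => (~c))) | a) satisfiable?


Search for a satisfying assignment over {a, c}.
Try a=True, c=False: the formula evaluates to True.
A satisfying assignment exists.

Satisfiable.


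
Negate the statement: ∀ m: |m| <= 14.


¬(∀ x: φ) = ∃ x: ¬φ, and ¬(∃ x: φ) = ∀ x: ¬φ.
Apply to the universal statement.

∃ m: ¬(|m| <= 14)


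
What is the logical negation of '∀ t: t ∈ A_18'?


¬(∀ x: φ) = ∃ x: ¬φ, and ¬(∃ x: φ) = ∀ x: ¬φ.
Apply to the universal statement.

∃ t: ¬(t ∈ A_18)


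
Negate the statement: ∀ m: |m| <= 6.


¬(∀ x: φ) = ∃ x: ¬φ, and ¬(∃ x: φ) = ∀ x: ¬φ.
Apply to the universal statement.

∃ m: ¬(|m| <= 6)


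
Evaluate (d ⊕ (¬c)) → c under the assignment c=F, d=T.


Substitute c=F, d=T:
¬c = T
d ⊕ (¬c) = T ⊕ T = F
(d ⊕ (¬c)) → c = F → F = T

T


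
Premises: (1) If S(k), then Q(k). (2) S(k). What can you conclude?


Modus ponens: from (P → Q) and P, infer Q.
P = 'S(k)' is asserted, and P → Q holds, so Q follows.

Q(k).


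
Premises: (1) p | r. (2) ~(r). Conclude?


Disjunctive syllogism: from (P ∨ Q) and ¬P, infer Q.
One disjunct, 'r', is ruled out; the other must hold.

p


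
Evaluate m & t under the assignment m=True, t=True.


Substitute m=True, t=True:
m & t = True & True = True

True


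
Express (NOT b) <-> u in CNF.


Step 1: Rewrite (¬b) ↔ u as ((¬b) → u) ∧ (u → (¬b)).
Step 2: Rewrite each implication as a disjunction.
Step 3: Eliminate any double negations (¬¬X = X).

(b OR u) AND ((NOT u) OR (NOT b))


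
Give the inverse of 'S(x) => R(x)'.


The inverse of (P → Q) is (¬P → ¬Q). It is equivalent to the converse, not to the original.
Here P = 'S(x)' and Q = 'R(x)'.

If not (S(x)), then not (R(x)).


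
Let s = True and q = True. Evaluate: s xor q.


Exclusive or is true when exactly one operand is true.
Substitute: s=True, q=True.
True xor True evaluates to False.

False


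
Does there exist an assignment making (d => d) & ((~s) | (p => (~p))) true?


Search for a satisfying assignment over {d, p, s}.
Try d=False, p=False, s=False: the formula evaluates to True.
A satisfying assignment exists.

Satisfiable.


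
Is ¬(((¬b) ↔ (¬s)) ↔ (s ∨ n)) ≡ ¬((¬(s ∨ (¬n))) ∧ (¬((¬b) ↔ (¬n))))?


Compare truth tables:
b | n | s | φ | ψ
-----------------
F | F | F | T | T
T | F | F | F | T
F | T | F | F | F
T | T | F | T | T
F | F | T | T | T
T | F | T | F | T
F | T | T | T | T
T | T | T | F | T
They differ at row 2 (b=T, n=F, s=F): φ=F but ψ=T.

No, they are not logically equivalent.


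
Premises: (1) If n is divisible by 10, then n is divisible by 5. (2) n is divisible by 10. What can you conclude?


Modus ponens: from (P → Q) and P, infer Q.
P = 'n is divisible by 10' is asserted, and P → Q holds, so Q follows.

n is divisible by 5.


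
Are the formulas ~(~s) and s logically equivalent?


Compare truth tables:
s | φ | ψ
---------
False | False | False
True | True | True
The columns φ and ψ agree on every row.

Yes, they are logically equivalent.


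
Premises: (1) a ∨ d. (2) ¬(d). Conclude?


Disjunctive syllogism: from (P ∨ Q) and ¬P, infer Q.
One disjunct, 'd', is ruled out; the other must hold.

a


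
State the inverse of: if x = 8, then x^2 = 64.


The inverse of (P → Q) is (¬P → ¬Q). It is equivalent to the converse, not to the original.
Here P = 'x = 8' and Q = 'x^2 = 64'.

If not (x = 8), then not (x^2 = 64).


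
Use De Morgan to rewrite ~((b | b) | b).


De Morgan: the negation of a disjunction is the conjunction of the negations.
Distribute ~ across |, flipping it to &, and negate each literal.

((~b) & (~b)) & (~b)


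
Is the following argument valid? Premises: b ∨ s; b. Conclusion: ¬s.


This is affirming a disjunct (fallacy). There exist truth assignments where the premises are all true but the conclusion is false.

Invalid.


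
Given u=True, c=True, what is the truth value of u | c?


Disjunction is false only when both operands are false.
Substitute: u=True, c=True.
True | True evaluates to True.

True


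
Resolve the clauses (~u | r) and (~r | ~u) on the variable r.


The clauses contain complementary literals r and ~r.
Resolution eliminates this pair and disjoins the remaining literals (merging duplicates).

~u


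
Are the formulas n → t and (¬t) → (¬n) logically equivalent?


Compare truth tables:
n | t | φ | ψ
-------------
F | F | T | T
T | F | F | F
F | T | T | T
T | T | T | T
The columns φ and ψ agree on every row.

Yes, they are logically equivalent.


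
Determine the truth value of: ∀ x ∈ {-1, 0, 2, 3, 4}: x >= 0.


Evaluate the predicate on each element: -1:F, 0:T, 2:T, 3:T, 4:T.
Counterexample x = -1 fails the predicate.

F


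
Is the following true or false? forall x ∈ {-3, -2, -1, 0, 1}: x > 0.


Evaluate the predicate on each element: -3:False, -2:False, -1:False, 0:False, 1:True.
Counterexample x = -3 fails the predicate.

False


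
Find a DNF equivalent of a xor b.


Step 1: a ⊕ b is true exactly when they disagree: (a ∧ ¬b) ∨ (¬a ∧ b).

(a & (~b)) | ((~a) & b)


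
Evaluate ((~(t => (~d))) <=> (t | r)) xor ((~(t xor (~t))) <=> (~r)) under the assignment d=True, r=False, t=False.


Substitute d=True, r=False, t=False:
… (earlier sub-steps elided)
t => (~d) = False => False = True
~(t => (~d)) = False
t | r = False | False = False
(~(t => (~d))) <=> (t | r) = False <=> False = True
~t = True
t xor (~t) = False xor True = True
~(t xor (~t)) = False
~r = True
(~(t xor (~t))) <=> (~r) = False <=> True = False
((~(t => (~d))) <=> (t | r)) xor ((~(t xor (~t))) <=> (~r)) = True xor False = True

True


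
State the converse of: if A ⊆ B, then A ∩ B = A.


The converse of (P → Q) is (Q → P). It is not in general equivalent to the original.
Here P = 'A ⊆ B' and Q = 'A ∩ B = A'.

If A ∩ B = A, then A ⊆ B.


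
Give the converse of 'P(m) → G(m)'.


The converse of (P → Q) is (Q → P). It is not in general equivalent to the original.
Here P = 'P(m)' and Q = 'G(m)'.

If G(m), then P(m).


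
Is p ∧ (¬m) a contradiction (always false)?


Truth table over {m, p}:
m | p | φ
---------
F | F | F
T | F | F
F | T | T
T | T | F
Satisfying assignment at row 3: m=F, p=T gives T.

No, it is not a contradiction.


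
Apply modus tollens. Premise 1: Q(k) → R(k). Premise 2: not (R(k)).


Modus tollens: from (P → Q) and ¬Q, infer ¬P.
Q = 'R(k)' is denied; since P → Q, P must also fail.

Not (Q(k)).


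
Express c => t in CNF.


Step 1: Rewrite c → t as ¬c ∨ t.

(~c) | t


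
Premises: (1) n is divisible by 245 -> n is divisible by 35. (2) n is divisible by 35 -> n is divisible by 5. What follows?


Hypothetical syllogism: from (P → Q) and (Q → R), infer (P → R).
Chain the two implications through the shared middle term 'n is divisible by 35'.

n is divisible by 245 -> n is divisible by 5
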